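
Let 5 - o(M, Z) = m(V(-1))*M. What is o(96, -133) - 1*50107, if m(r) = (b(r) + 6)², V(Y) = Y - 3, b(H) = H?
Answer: -50486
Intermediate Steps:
V(Y) = -3 + Y
m(r) = (6 + r)² (m(r) = (r + 6)² = (6 + r)²)
o(M, Z) = 5 - 4*M (o(M, Z) = 5 - (6 + (-3 - 1))²*M = 5 - (6 - 4)²*M = 5 - 2²*M = 5 - 4*M)
o(96, -133) - 1*50107 = (5 - 4*96) - 1*50107 = (5 - 384) - 50107 = -379 - 50107 = -50486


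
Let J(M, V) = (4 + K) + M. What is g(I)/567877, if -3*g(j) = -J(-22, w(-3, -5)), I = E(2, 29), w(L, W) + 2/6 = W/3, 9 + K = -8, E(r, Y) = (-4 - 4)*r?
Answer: -35/1703631 ≈ -2.0544e-5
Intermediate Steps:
E(r, Y) = -8*r
K = -17 (K = -9 - 8 = -17)
w(L, W) = -1/3 + W/3
J(M, V) = -13 + M (J(M, V) = (4 - 17) + M = -13 + M)
I = -16 (I = -8*2 = -16)
g(j) = -35/3 (g(j) = -(-1)*(-13 - 22)/3 = -(-1)*(-35)/3 = -1/3*35 = -35/3)
g(I)/567877 = -35/3/567877 = -35/3*1/567877 = -35/1703631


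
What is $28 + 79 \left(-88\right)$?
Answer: $-6924$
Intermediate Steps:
$28 + 79 \left(-88\right) = 28 - 6952 = -6924$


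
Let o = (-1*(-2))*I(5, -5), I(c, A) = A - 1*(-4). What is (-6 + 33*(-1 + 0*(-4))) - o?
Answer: -37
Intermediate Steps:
I(c, A) = 4 + A (I(c, A) = A + 4 = 4 + A)
o = -2 (o = (-1*(-2))*(4 - 5) = 2*(-1) = -2)
(-6 + 33*(-1 + 0*(-4))) - o = (-6 + 33*(-1 + 0*(-4))) - 1*(-2) = (-6 + 33*(-1 + 0)) + 2 = (-6 + 33*(-1)) + 2 = (-6 - 33) + 2 = -39 + 2 = -37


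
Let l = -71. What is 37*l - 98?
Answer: -2725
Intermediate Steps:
37*l - 98 = 37*(-71) - 98 = -2627 - 98 = -2725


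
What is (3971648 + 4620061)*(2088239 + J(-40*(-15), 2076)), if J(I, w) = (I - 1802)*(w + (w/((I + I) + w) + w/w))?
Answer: -45690684323389/13 ≈ -3.5147e+12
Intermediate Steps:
J(I, w) = (-1802 + I)*(1 + w + w/(w + 2*I)) (J(I, w) = (-1802 + I)*(w + (w/(2*I + w) + 1)) = (-1802 + I)*(w + (w/(w + 2*I) + 1)) = (-1802 + I)*(w + (1 + w/(w + 2*I))) = (-1802 + I)*(1 + w + w/(w + 2*I)))
(3971648 + 4620061)*(2088239 + J(-40*(-15), 2076)) = (3971648 + 4620061)*(2088239 + (-(-144160)*(-15) - 3604*2076 - 1802*2076² + 2*(-40*(-15))² - 40*(-15)*2076² - 3602*(-40*(-15))*2076 + 2*2076*(-40*(-15))²)/(2076 + 2*(-40*(-15)))) = 8591709*(2088239 + (-3604*600 - 7481904 - 1802*4309776 + 2*600² + 600*4309776 - 3602*600*2076 + 2*2076*600²)/(2076 + 2*600)) = 8591709*(2088239 + (-2162400 - 7481904 - 7766216352 + 2*360000 + 2585865600 - 4486651200 + 2*2076*360000)/(2076 + 1200)) = 8591709*(2088239 + (-2162400 - 7481904 - 7766216352 + 720000 + 2585865600 - 4486651200 + 1494720000)/3276) = 8591709*(2088239 + (1/3276)*(-8181206256)) = 8591709*(2088239 - 681767188/273) = 8591709*(-111677941/273) = -45690684323389/13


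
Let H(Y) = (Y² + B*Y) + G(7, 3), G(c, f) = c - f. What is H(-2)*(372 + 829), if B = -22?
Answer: 62452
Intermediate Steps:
H(Y) = 4 + Y² - 22*Y (H(Y) = (Y² - 22*Y) + (7 - 1*3) = (Y² - 22*Y) + (7 - 3) = (Y² - 22*Y) + 4 = 4 + Y² - 22*Y)
H(-2)*(372 + 829) = (4 + (-2)² - 22*(-2))*(372 + 829) = (4 + 4 + 44)*1201 = 52*1201 = 62452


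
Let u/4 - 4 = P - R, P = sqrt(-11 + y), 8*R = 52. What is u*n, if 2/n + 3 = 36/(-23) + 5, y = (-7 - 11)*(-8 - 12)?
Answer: -46 + 92*sqrt(349)/5 ≈ 297.74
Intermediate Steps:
R = 13/2 (R = (1/8)*52 = 13/2 ≈ 6.5000)
y = 360 (y = -18*(-20) = 360)
P = sqrt(349) (P = sqrt(-11 + 360) = sqrt(349) ≈ 18.682)
u = -10 + 4*sqrt(349) (u = 16 + 4*(sqrt(349) - 1*13/2) = 16 + 4*(sqrt(349) - 13/2) = 16 + 4*(-13/2 + sqrt(349)) = 16 + (-26 + 4*sqrt(349)) = -10 + 4*sqrt(349) ≈ 64.726)
n = 23/5 (n = 2/(-3 + (36/(-23) + 5)) = 2/(-3 + (36*(-1/23) + 5)) = 2/(-3 + (-36/23 + 5)) = 2/(-3 + 79/23) = 2/(10/23) = 2*(23/10) = 23/5 ≈ 4.6000)
u*n = (-10 + 4*sqrt(349))*(23/5) = -46 + 92*sqrt(349)/5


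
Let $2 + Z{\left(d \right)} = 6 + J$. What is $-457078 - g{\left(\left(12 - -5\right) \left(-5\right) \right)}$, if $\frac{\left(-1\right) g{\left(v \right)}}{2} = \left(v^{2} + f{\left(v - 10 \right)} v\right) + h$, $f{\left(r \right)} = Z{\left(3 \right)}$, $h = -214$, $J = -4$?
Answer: $-443056$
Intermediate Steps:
$Z{\left(d \right)} = 0$ ($Z{\left(d \right)} = -2 + \left(6 - 4\right) = -2 + 2 = 0$)
$f{\left(r \right)} = 0$
$g{\left(v \right)} = 428 - 2 v^{2}$ ($g{\left(v \right)} = - 2 \left(\left(v^{2} + 0 v\right) - 214\right) = - 2 \left(\left(v^{2} + 0\right) - 214\right) = - 2 \left(v^{2} - 214\right) = - 2 \left(-214 + v^{2}\right) = 428 - 2 v^{2}$)
$-457078 - g{\left(\left(12 - -5\right) \left(-5\right) \right)} = -457078 - \left(428 - 2 \left(\left(12 - -5\right) \left(-5\right)\right)^{2}\right) = -457078 - \left(428 - 2 \left(\left(12 + 5\right) \left(-5\right)\right)^{2}\right) = -457078 - \left(428 - 2 \left(17 \left(-5\right)\right)^{2}\right) = -457078 - \left(428 - 2 \left(-85\right)^{2}\right) = -457078 - \left(428 - 14450\right) = -457078 - -14022 = -457078 + 14022 = -443056$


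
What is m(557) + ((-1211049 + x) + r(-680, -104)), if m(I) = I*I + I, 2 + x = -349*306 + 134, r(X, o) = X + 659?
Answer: -1006926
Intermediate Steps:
r(X, o) = 659 + X
x = -106662 (x = -2 + (-349*306 + 134) = -2 + (-106794 + 134) = -2 - 106660 = -106662)
m(I) = I + I² (m(I) = I² + I = I + I²)
m(557) + ((-1211049 + x) + r(-680, -104)) = 557*(1 + 557) + ((-1211049 - 106662) + (659 - 680)) = 557*558 + (-1317711 - 21) = 310806 - 1317732 = -1006926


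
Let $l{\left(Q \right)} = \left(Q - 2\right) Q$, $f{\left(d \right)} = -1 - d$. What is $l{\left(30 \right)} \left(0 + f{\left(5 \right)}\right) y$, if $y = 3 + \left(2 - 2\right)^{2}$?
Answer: $-15120$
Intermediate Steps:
$l{\left(Q \right)} = Q \left(-2 + Q\right)$ ($l{\left(Q \right)} = \left(-2 + Q\right) Q = Q \left(-2 + Q\right)$)
$y = 3$ ($y = 3 + 0^{2} = 3 + 0 = 3$)
$l{\left(30 \right)} \left(0 + f{\left(5 \right)}\right) y = 30 \left(-2 + 30\right) \left(0 - 6\right) 3 = 30 \cdot 28 \left(0 - 6\right) 3 = 840 \left(0 - 6\right) 3 = 840 \left(\left(-6\right) 3\right) = 840 \left(-18\right) = -15120$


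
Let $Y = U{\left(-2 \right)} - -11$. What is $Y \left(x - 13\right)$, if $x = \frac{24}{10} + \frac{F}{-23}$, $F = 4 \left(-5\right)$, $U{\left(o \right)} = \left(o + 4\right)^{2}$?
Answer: $- \frac{3357}{23} \approx -145.96$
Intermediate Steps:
$U{\left(o \right)} = \left(4 + o\right)^{2}$
$F = -20$
$x = \frac{376}{115}$ ($x = \frac{24}{10} - \frac{20}{-23} = 24 \cdot \frac{1}{10} - - \frac{20}{23} = \frac{12}{5} + \frac{20}{23} = \frac{376}{115} \approx 3.2696$)
$Y = 15$ ($Y = \left(4 - 2\right)^{2} - -11 = 2^{2} + 11 = 4 + 11 = 15$)
$Y \left(x - 13\right) = 15 \left(\frac{376}{115} - 13\right) = 15 \left(- \frac{1119}{115}\right) = - \frac{3357}{23}$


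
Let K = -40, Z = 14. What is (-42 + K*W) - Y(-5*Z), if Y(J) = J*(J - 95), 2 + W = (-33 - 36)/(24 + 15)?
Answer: -148736/13 ≈ -11441.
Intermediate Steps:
W = -49/13 (W = -2 + (-33 - 36)/(24 + 15) = -2 - 69/39 = -2 - 69*1/39 = -2 - 23/13 = -49/13 ≈ -3.7692)
Y(J) = J*(-95 + J)
(-42 + K*W) - Y(-5*Z) = (-42 - 40*(-49/13)) - (-5*14)*(-95 - 5*14) = (-42 + 1960/13) - (-70)*(-95 - 70) = 1414/13 - (-70)*(-165) = 1414/13 - 1*11550 = 1414/13 - 11550 = -148736/13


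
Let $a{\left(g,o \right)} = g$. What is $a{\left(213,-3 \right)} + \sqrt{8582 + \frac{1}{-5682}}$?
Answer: $213 + \frac{\sqrt{277070928486}}{5682} \approx 305.64$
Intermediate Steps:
$a{\left(213,-3 \right)} + \sqrt{8582 + \frac{1}{-5682}} = 213 + \sqrt{8582 + \frac{1}{-5682}} = 213 + \sqrt{8582 - \frac{1}{5682}} = 213 + \sqrt{\frac{48762923}{5682}} = 213 + \frac{\sqrt{277070928486}}{5682}$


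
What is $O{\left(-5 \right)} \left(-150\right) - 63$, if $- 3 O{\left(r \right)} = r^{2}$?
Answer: $1187$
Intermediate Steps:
$O{\left(r \right)} = - \frac{r^{2}}{3}$
$O{\left(-5 \right)} \left(-150\right) - 63 = - \frac{\left(-5\right)^{2}}{3} \left(-150\right) - 63 = \left(- \frac{1}{3}\right) 25 \left(-150\right) - 63 = \left(- \frac{25}{3}\right) \left(-150\right) - 63 = 1250 - 63 = 1187$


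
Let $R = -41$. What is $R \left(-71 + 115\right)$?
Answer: $-1804$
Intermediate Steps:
$R \left(-71 + 115\right) = - 41 \left(-71 + 115\right) = \left(-41\right) 44 = -1804$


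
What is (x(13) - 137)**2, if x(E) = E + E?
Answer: 12321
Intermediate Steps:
x(E) = 2*E
(x(13) - 137)**2 = (2*13 - 137)**2 = (26 - 137)**2 = (-111)**2 = 12321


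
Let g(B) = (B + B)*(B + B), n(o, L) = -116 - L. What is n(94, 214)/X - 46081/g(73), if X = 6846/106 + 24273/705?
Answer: -12036694739/2190624004 ≈ -5.4946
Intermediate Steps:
g(B) = 4*B**2 (g(B) = (2*B)*(2*B) = 4*B**2)
X = 1233228/12455 (X = 6846*(1/106) + 24273*(1/705) = 3423/53 + 8091/235 = 1233228/12455 ≈ 99.015)
n(94, 214)/X - 46081/g(73) = (-116 - 1*214)/(1233228/12455) - 46081/(4*73**2) = (-116 - 214)*(12455/1233228) - 46081/(4*5329) = -330*12455/1233228 - 46081/21316 = -685025/205538 - 46081*1/21316 = -685025/205538 - 46081/21316 = -12036694739/2190624004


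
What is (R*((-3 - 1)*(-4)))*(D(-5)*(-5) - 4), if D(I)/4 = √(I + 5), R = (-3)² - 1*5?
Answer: -256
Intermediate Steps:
R = 4 (R = 9 - 5 = 4)
D(I) = 4*√(5 + I) (D(I) = 4*√(I + 5) = 4*√(5 + I))
(R*((-3 - 1)*(-4)))*(D(-5)*(-5) - 4) = (4*((-3 - 1)*(-4)))*((4*√(5 - 5))*(-5) - 4) = (4*(-4*(-4)))*((4*√0)*(-5) - 4) = (4*16)*((4*0)*(-5) - 4) = 64*(0*(-5) - 4) = 64*(0 - 4) = 64*(-4) = -256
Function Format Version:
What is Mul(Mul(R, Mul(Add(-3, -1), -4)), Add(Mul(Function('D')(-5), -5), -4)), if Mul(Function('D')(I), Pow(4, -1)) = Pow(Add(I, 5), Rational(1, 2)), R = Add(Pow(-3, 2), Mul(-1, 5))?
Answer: -256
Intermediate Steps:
R = 4 (R = Add(9, -5) = 4)
Function('D')(I) = Mul(4, Pow(Add(5, I), Rational(1, 2))) (Function('D')(I) = Mul(4, Pow(Add(I, 5), Rational(1, 2))) = Mul(4, Pow(Add(5, I), Rational(1, 2))))
Mul(Mul(R, Mul(Add(-3, -1), -4)), Add(Mul(Function('D')(-5), -5), -4)) = Mul(Mul(4, Mul(Add(-3, -1), -4)), Add(Mul(Mul(4, Pow(Add(5, -5), Rational(1, 2))), -5), -4)) = Mul(Mul(4, Mul(-4, -4)), Add(Mul(Mul(4, Pow(0, Rational(1, 2))), -5), -4)) = Mul(Mul(4, 16), Add(Mul(Mul(4, 0), -5), -4)) = Mul(64, Add(Mul(0, -5), -4)) = Mul(64, Add(0, -4)) = Mul(64, -4) = -256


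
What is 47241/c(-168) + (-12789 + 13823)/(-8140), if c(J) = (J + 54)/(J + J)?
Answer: 978832627/7030 ≈ 1.3924e+5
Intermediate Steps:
c(J) = (54 + J)/(2*J) (c(J) = (54 + J)/((2*J)) = (54 + J)*(1/(2*J)) = (54 + J)/(2*J))
47241/c(-168) + (-12789 + 13823)/(-8140) = 47241/(((1/2)*(54 - 168)/(-168))) + (-12789 + 13823)/(-8140) = 47241/(((1/2)*(-1/168)*(-114))) + 1034*(-1/8140) = 47241/(19/56) - 47/370 = 47241*(56/19) - 47/370 = 2645496/19 - 47/370 = 978832627/7030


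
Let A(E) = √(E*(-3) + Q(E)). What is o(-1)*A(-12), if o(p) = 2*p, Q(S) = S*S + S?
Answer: -4*√42 ≈ -25.923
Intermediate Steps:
Q(S) = S + S² (Q(S) = S² + S = S + S²)
A(E) = √(-3*E + E*(1 + E)) (A(E) = √(E*(-3) + E*(1 + E)) = √(-3*E + E*(1 + E)))
o(-1)*A(-12) = (2*(-1))*√(-12*(-2 - 12)) = -2*2*√42 = -4*√42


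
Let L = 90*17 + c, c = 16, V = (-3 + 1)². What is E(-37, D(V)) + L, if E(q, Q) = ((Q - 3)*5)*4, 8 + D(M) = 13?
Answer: 1586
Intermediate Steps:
V = 4 (V = (-2)² = 4)
D(M) = 5 (D(M) = -8 + 13 = 5)
E(q, Q) = -60 + 20*Q (E(q, Q) = ((-3 + Q)*5)*4 = (-15 + 5*Q)*4 = -60 + 20*Q)
L = 1546 (L = 90*17 + 16 = 1530 + 16 = 1546)
E(-37, D(V)) + L = (-60 + 20*5) + 1546 = (-60 + 100) + 1546 = 40 + 1546 = 1586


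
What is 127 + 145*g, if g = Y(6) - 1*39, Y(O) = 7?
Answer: -4513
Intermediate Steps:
g = -32 (g = 7 - 1*39 = 7 - 39 = -32)
127 + 145*g = 127 + 145*(-32) = 127 - 4640 = -4513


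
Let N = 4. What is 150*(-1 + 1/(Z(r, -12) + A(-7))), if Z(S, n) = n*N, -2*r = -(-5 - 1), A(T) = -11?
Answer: -9000/59 ≈ -152.54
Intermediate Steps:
r = -3 (r = -(-1)*(-5 - 1)/2 = -(-1)*(-6)/2 = -½*6 = -3)
Z(S, n) = 4*n (Z(S, n) = n*4 = 4*n)
150*(-1 + 1/(Z(r, -12) + A(-7))) = 150*(-1 + 1/(4*(-12) - 11)) = 150*(-1 + 1/(-48 - 11)) = 150*(-1 + 1/(-59)) = 150*(-1 - 1/59) = 150*(-60/59) = -9000/59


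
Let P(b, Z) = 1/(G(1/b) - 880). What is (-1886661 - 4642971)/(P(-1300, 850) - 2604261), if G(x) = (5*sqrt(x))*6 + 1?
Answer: 170802689460618980448/68122488840368898289 - 19588896*I*sqrt(13)/68122488840368898289 ≈ 2.5073 - 1.0368e-12*I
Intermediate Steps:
G(x) = 1 + 30*sqrt(x) (G(x) = 30*sqrt(x) + 1 = 1 + 30*sqrt(x))
P(b, Z) = 1/(-879 + 30*sqrt(1/b)) (P(b, Z) = 1/((1 + 30*sqrt(1/b)) - 880) = 1/(-879 + 30*sqrt(1/b)))
(-1886661 - 4642971)/(P(-1300, 850) - 2604261) = (-1886661 - 4642971)/(1/(3*(-293 + 10*sqrt(1/(-1300)))) - 2604261) = -6529632/(1/(3*(-293 + 10*sqrt(-1/1300))) - 2604261) = -6529632/(1/(3*(-293 + 10*(I*sqrt(13)/130))) - 2604261) = -6529632/(1/(3*(-293 + I*sqrt(13)/13)) - 2604261) = -6529632/(-2604261 + 1/(3*(-293 + I*sqrt(13)/13)))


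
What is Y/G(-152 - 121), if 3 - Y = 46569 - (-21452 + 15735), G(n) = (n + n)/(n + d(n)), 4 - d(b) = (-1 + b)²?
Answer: -187583935/26 ≈ -7.2148e+6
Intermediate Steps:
d(b) = 4 - (-1 + b)²
G(n) = 2*n/(4 + n - (-1 + n)²) (G(n) = (n + n)/(n + (4 - (-1 + n)²)) = (2*n)/(4 + n - (-1 + n)²) = 2*n/(4 + n - (-1 + n)²))
Y = -52283 (Y = 3 - (46569 - (-21452 + 15735)) = 3 - (46569 - 1*(-5717)) = 3 - (46569 + 5717) = 3 - 1*52286 = 3 - 52286 = -52283)
Y/G(-152 - 121) = -52283*(4 + (-152 - 121) - (-1 + (-152 - 121))²)/(2*(-152 - 121)) = -(2009161/78 + 7469*(-1 - 273)²/78) = -52283/(2*(-273)/(4 - 273 - 1*(-274)²)) = -52283/(2*(-273)/(4 - 273 - 1*75076)) = -52283/(2*(-273)/(4 - 273 - 75076)) = -52283/(2*(-273)/(-75345)) = -52283/(2*(-273)*(-1/75345)) = -52283/182/25115 = -52283*25115/182 = -187583935/26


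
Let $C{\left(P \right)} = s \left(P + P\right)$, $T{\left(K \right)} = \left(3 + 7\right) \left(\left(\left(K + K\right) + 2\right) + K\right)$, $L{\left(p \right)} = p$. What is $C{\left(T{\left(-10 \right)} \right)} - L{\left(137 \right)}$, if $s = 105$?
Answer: $-58937$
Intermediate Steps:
$T{\left(K \right)} = 20 + 30 K$ ($T{\left(K \right)} = 10 \left(\left(2 K + 2\right) + K\right) = 10 \left(\left(2 + 2 K\right) + K\right) = 10 \left(2 + 3 K\right) = 20 + 30 K$)
$C{\left(P \right)} = 210 P$ ($C{\left(P \right)} = 105 \left(P + P\right) = 105 \cdot 2 P = 210 P$)
$C{\left(T{\left(-10 \right)} \right)} - L{\left(137 \right)} = 210 \left(20 + 30 \left(-10\right)\right) - 137 = 210 \left(20 - 300\right) - 137 = 210 \left(-280\right) - 137 = -58800 - 137 = -58937$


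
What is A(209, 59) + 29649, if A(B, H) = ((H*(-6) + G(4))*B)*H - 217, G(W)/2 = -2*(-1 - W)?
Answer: -4089122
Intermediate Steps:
G(W) = 4 + 4*W (G(W) = 2*(-2*(-1 - W)) = 2*(2 + 2*W) = 4 + 4*W)
A(B, H) = -217 + B*H*(20 - 6*H) (A(B, H) = ((H*(-6) + (4 + 4*4))*B)*H - 217 = ((-6*H + (4 + 16))*B)*H - 217 = ((-6*H + 20)*B)*H - 217 = ((20 - 6*H)*B)*H - 217 = (B*(20 - 6*H))*H - 217 = B*H*(20 - 6*H) - 217 = -217 + B*H*(20 - 6*H))
A(209, 59) + 29649 = (-217 - 6*209*59**2 + 20*209*59) + 29649 = (-217 - 6*209*3481 + 246620) + 29649 = (-217 - 4365174 + 246620) + 29649 = -4118771 + 29649 = -4089122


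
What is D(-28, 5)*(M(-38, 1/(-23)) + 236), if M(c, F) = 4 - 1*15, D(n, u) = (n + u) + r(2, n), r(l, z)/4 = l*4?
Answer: 2025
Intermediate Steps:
r(l, z) = 16*l (r(l, z) = 4*(l*4) = 4*(4*l) = 16*l)
D(n, u) = 32 + n + u (D(n, u) = (n + u) + 16*2 = (n + u) + 32 = 32 + n + u)
M(c, F) = -11 (M(c, F) = 4 - 15 = -11)
D(-28, 5)*(M(-38, 1/(-23)) + 236) = (32 - 28 + 5)*(-11 + 236) = 9*225 = 2025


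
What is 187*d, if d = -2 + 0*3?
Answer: -374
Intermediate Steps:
d = -2 (d = -2 + 0 = -2)
187*d = 187*(-2) = -374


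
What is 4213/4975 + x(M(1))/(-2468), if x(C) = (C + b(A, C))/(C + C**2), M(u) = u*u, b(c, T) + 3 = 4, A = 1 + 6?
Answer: 10392709/12278300 ≈ 0.84643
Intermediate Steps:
A = 7
b(c, T) = 1 (b(c, T) = -3 + 4 = 1)
M(u) = u**2
x(C) = (1 + C)/(C + C**2) (x(C) = (C + 1)/(C + C**2) = (1 + C)/(C + C**2))
4213/4975 + x(M(1))/(-2468) = 4213/4975 + 1/(1**2*(-2468)) = 4213*(1/4975) - 1/2468/1 = 4213/4975 + 1*(-1/2468) = 4213/4975 - 1/2468 = 10392709/12278300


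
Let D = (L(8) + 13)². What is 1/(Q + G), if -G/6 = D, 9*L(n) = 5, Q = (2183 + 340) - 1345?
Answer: 27/2038 ≈ 0.013248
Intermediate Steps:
Q = 1178 (Q = 2523 - 1345 = 1178)
L(n) = 5/9 (L(n) = (⅑)*5 = 5/9)
D = 14884/81 (D = (5/9 + 13)² = (122/9)² = 14884/81 ≈ 183.75)
G = -29768/27 (G = -6*14884/81 = -29768/27 ≈ -1102.5)
1/(Q + G) = 1/(1178 - 29768/27) = 1/(2038/27) = 27/2038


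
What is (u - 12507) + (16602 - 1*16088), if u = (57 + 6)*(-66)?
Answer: -16151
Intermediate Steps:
u = -4158 (u = 63*(-66) = -4158)
(u - 12507) + (16602 - 1*16088) = (-4158 - 12507) + (16602 - 1*16088) = -16665 + (16602 - 16088) = -16665 + 514 = -16151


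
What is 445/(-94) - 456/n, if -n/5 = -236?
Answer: -141991/27730 ≈ -5.1205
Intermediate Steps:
n = 1180 (n = -5*(-236) = 1180)
445/(-94) - 456/n = 445/(-94) - 456/1180 = 445*(-1/94) - 456*1/1180 = -445/94 - 114/295 = -141991/27730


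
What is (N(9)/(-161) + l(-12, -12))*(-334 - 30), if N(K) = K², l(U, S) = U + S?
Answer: 205140/23 ≈ 8919.1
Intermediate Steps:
l(U, S) = S + U
(N(9)/(-161) + l(-12, -12))*(-334 - 30) = (9²/(-161) + (-12 - 12))*(-334 - 30) = (81*(-1/161) - 24)*(-364) = (-81/161 - 24)*(-364) = -3945/161*(-364) = 205140/23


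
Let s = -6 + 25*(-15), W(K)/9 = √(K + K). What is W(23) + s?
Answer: -381 + 9*√46 ≈ -319.96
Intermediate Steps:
W(K) = 9*√2*√K (W(K) = 9*√(K + K) = 9*√(2*K) = 9*(√2*√K) = 9*√2*√K)
s = -381 (s = -6 - 375 = -381)
W(23) + s = 9*√2*√23 - 381 = 9*√46 - 381 = -381 + 9*√46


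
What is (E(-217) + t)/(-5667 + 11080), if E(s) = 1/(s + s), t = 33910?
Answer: 14716939/2349242 ≈ 6.2645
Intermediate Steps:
E(s) = 1/(2*s)
(E(-217) + t)/(-5667 + 11080) = ((½)/(-217) + 33910)/(-5667 + 11080) = ((½)*(-1/217) + 33910)/5413 = (-1/434 + 33910)*(1/5413) = (14716939/434)*(1/5413) = 14716939/2349242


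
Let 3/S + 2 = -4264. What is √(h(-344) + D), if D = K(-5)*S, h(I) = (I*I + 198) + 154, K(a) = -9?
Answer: √2962927390/158 ≈ 344.51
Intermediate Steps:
h(I) = 352 + I² (h(I) = (I² + 198) + 154 = (198 + I²) + 154 = 352 + I²)
S = -1/1422 (S = 3/(-2 - 4264) = 3/(-4266) = 3*(-1/4266) = -1/1422 ≈ -0.00070324)
D = 1/158 (D = -9*(-1/1422) = 1/158 ≈ 0.0063291)
√(h(-344) + D) = √((352 + (-344)²) + 1/158) = √((352 + 118336) + 1/158) = √(118688 + 1/158) = √(18752705/158) = √2962927390/158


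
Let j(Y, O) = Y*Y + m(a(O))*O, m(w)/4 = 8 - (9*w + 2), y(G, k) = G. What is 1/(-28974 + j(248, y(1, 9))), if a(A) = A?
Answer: 1/32518 ≈ 3.0752e-5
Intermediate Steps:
m(w) = 24 - 36*w (m(w) = 4*(8 - (9*w + 2)) = 4*(8 - (2 + 9*w)) = 4*(8 + (-2 - 9*w)) = 4*(6 - 9*w) = 24 - 36*w)
j(Y, O) = Y² + O*(24 - 36*O) (j(Y, O) = Y*Y + (24 - 36*O)*O = Y² + O*(24 - 36*O))
1/(-28974 + j(248, y(1, 9))) = 1/(-28974 + (248² - 12*1*(-2 + 3*1))) = 1/(-28974 + (61504 - 12*1*(-2 + 3))) = 1/(-28974 + (61504 - 12*1*1)) = 1/(-28974 + (61504 - 12)) = 1/(-28974 + 61492) = 1/32518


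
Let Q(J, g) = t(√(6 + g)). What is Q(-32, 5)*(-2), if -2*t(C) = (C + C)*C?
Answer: 22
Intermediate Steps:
t(C) = -C² (t(C) = -(C + C)*C/2 = -2*C*C/2 = -C²)
Q(J, g) = -6 - g (Q(J, g) = -(√(6 + g))² = -(6 + g) = -6 - g)
Q(-32, 5)*(-2) = (-6 - 1*5)*(-2) = (-6 - 5)*(-2) = -11*(-2) = 22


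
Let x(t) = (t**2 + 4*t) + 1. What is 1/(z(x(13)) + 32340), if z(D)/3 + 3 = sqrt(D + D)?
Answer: 10777/348429855 - 2*sqrt(111)/348429855 ≈ 3.0870e-5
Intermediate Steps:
x(t) = 1 + t**2 + 4*t
z(D) = -9 + 3*sqrt(2)*sqrt(D) (z(D) = -9 + 3*sqrt(D + D) = -9 + 3*sqrt(2*D) = -9 + 3*(sqrt(2)*sqrt(D)) = -9 + 3*sqrt(2)*sqrt(D))
1/(z(x(13)) + 32340) = 1/((-9 + 3*sqrt(2)*sqrt(1 + 13**2 + 4*13)) + 32340) = 1/((-9 + 3*sqrt(2)*sqrt(1 + 169 + 52)) + 32340) = 1/((-9 + 3*sqrt(2)*sqrt(222)) + 32340) = 1/((-9 + 6*sqrt(111)) + 32340) = 1/(32331 + 6*sqrt(111))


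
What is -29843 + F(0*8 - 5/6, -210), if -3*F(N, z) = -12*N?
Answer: -89539/3 ≈ -29846.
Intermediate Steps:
F(N, z) = 4*N (F(N, z) = -(-4)*N = 4*N)
-29843 + F(0*8 - 5/6, -210) = -29843 + 4*(0*8 - 5/6) = -29843 + 4*(0 - 5*⅙) = -29843 + 4*(0 - ⅚) = -29843 + 4*(-⅚) = -29843 - 10/3 = -89539/3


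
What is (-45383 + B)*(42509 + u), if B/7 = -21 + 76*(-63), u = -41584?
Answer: -73117550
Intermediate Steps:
B = -33663 (B = 7*(-21 + 76*(-63)) = 7*(-21 - 4788) = 7*(-4809) = -33663)
(-45383 + B)*(42509 + u) = (-45383 - 33663)*(42509 - 41584) = -79046*925 = -73117550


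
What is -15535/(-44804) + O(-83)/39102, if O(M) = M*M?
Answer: 458052163/875963004 ≈ 0.52291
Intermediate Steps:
O(M) = M²
-15535/(-44804) + O(-83)/39102 = -15535/(-44804) + (-83)²/39102 = -15535*(-1/44804) + 6889*(1/39102) = 15535/44804 + 6889/39102 = 458052163/875963004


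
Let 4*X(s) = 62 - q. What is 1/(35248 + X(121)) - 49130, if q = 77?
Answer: -6926200006/140977 ≈ -49130.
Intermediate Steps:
X(s) = -15/4 (X(s) = (62 - 1*77)/4 = (62 - 77)/4 = (¼)*(-15) = -15/4)
1/(35248 + X(121)) - 49130 = 1/(35248 - 15/4) - 49130 = 1/(140977/4) - 49130 = 4/140977 - 49130 = -6926200006/140977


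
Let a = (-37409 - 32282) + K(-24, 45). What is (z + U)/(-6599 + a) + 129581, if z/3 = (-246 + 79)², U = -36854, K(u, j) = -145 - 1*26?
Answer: 9907846028/76461 ≈ 1.2958e+5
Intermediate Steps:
K(u, j) = -171 (K(u, j) = -145 - 26 = -171)
a = -69862 (a = (-37409 - 32282) - 171 = -69691 - 171 = -69862)
z = 83667 (z = 3*(-246 + 79)² = 3*(-167)² = 3*27889 = 83667)
(z + U)/(-6599 + a) + 129581 = (83667 - 36854)/(-6599 - 69862) + 129581 = 46813/(-76461) + 129581 = 46813*(-1/76461) + 129581 = -46813/76461 + 129581 = 9907846028/76461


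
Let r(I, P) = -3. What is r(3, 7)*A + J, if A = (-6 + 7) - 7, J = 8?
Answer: 26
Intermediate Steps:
A = -6 (A = 1 - 7 = -6)
r(3, 7)*A + J = -3*(-6) + 8 = 18 + 8 = 26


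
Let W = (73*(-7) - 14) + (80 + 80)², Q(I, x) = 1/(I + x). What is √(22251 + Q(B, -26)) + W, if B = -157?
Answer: 25075 + 2*√186290889/183 ≈ 25224.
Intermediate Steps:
W = 25075 (W = (-511 - 14) + 160² = -525 + 25600 = 25075)
√(22251 + Q(B, -26)) + W = √(22251 + 1/(-157 - 26)) + 25075 = √(22251 + 1/(-183)) + 25075 = √(22251 - 1/183) + 25075 = √(4071932/183) + 25075 = 2*√186290889/183 + 25075 = 25075 + 2*√186290889/183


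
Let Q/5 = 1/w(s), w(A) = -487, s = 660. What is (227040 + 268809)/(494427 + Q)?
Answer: 241478463/240785944 ≈ 1.0029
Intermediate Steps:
Q = -5/487 (Q = 5/(-487) = 5*(-1/487) = -5/487 ≈ -0.010267)
(227040 + 268809)/(494427 + Q) = (227040 + 268809)/(494427 - 5/487) = 495849/(240785944/487) = 495849*(487/240785944) = 241478463/240785944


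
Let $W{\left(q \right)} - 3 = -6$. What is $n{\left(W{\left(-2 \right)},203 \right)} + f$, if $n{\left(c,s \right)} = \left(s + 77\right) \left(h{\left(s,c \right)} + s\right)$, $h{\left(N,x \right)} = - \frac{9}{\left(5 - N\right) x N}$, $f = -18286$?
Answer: $\frac{36896158}{957} \approx 38554.0$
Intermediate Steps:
$h{\left(N,x \right)} = - \frac{9}{N x \left(5 - N\right)}$ ($h{\left(N,x \right)} = - \frac{9}{x \left(5 - N\right) N} = - \frac{9}{N x \left(5 - N\right)}$)
$W{\left(q \right)} = -3$ ($W{\left(q \right)} = 3 - 6 = -3$)
$n{\left(c,s \right)} = \left(77 + s\right) \left(s + \frac{9}{c s \left(-5 + s\right)}\right)$ ($n{\left(c,s \right)} = \left(s + 77\right) \left(\frac{9}{s c \left(-5 + s\right)} + s\right) = \left(77 + s\right) \left(\frac{9}{c s \left(-5 + s\right)} + s\right) = \left(77 + s\right) \left(s + \frac{9}{c s \left(-5 + s\right)}\right)$)
$n{\left(W{\left(-2 \right)},203 \right)} + f = \frac{693 + 9 \cdot 203 - 3 \cdot 203^{2} \left(-5 + 203\right) \left(77 + 203\right)}{\left(-3\right) 203 \left(-5 + 203\right)} - 18286 = \left(- \frac{1}{3}\right) \frac{1}{203} \cdot \frac{1}{198} \left(693 + 1827 - 123627 \cdot 198 \cdot 280\right) - 18286 = \left(- \frac{1}{3}\right) \frac{1}{203} \cdot \frac{1}{198} \left(693 + 1827 - 6853880880\right) - 18286 = \left(- \frac{1}{3}\right) \frac{1}{203} \cdot \frac{1}{198} \left(-6853878360\right) - 18286 = \frac{54395860}{957} - 18286 = \frac{36896158}{957}$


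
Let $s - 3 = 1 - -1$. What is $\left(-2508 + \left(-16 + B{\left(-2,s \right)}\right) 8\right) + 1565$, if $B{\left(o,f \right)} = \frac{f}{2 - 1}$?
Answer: $-1031$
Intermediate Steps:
$s = 5$ ($s = 3 + \left(1 - -1\right) = 3 + \left(1 + 1\right) = 3 + 2 = 5$)
$B{\left(o,f \right)} = f$ ($B{\left(o,f \right)} = \frac{f}{2 - 1} = \frac{f}{1} = f 1 = f$)
$\left(-2508 + \left(-16 + B{\left(-2,s \right)}\right) 8\right) + 1565 = \left(-2508 + \left(-16 + 5\right) 8\right) + 1565 = \left(-2508 - 88\right) + 1565 = -2596 + 1565 = -1031$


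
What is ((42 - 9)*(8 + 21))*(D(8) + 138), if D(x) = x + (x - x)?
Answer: 139722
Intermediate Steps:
D(x) = x (D(x) = x + 0 = x)
((42 - 9)*(8 + 21))*(D(8) + 138) = ((42 - 9)*(8 + 21))*(8 + 138) = (33*29)*146 = 957*146 = 139722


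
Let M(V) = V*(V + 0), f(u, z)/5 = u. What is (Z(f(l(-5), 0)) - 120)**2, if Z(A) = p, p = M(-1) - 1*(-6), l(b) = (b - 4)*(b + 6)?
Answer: 12769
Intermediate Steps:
l(b) = (-4 + b)*(6 + b)
f(u, z) = 5*u
M(V) = V**2 (M(V) = V*V = V**2)
p = 7 (p = (-1)**2 - 1*(-6) = 1 + 6 = 7)
Z(A) = 7
(Z(f(l(-5), 0)) - 120)**2 = (7 - 120)**2 = (-113)**2 = 12769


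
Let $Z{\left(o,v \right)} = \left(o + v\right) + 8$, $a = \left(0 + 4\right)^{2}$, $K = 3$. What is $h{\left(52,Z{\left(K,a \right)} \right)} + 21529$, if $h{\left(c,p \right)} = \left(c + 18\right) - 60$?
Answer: $21539$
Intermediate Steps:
$a = 16$ ($a = 4^{2} = 16$)
$Z{\left(o,v \right)} = 8 + o + v$
$h{\left(c,p \right)} = -42 + c$ ($h{\left(c,p \right)} = \left(18 + c\right) - 60 = -42 + c$)
$h{\left(52,Z{\left(K,a \right)} \right)} + 21529 = \left(-42 + 52\right) + 21529 = 10 + 21529 = 21539$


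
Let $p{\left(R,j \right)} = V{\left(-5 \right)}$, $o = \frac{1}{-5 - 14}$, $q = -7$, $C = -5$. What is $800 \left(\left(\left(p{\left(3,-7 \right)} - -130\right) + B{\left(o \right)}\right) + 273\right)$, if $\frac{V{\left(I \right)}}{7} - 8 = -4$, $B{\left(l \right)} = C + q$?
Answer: $335200$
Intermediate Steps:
$o = - \frac{1}{19}$ ($o = \frac{1}{-19} = - \frac{1}{19} \approx -0.052632$)
$B{\left(l \right)} = -12$ ($B{\left(l \right)} = -5 - 7 = -12$)
$V{\left(I \right)} = 28$ ($V{\left(I \right)} = 56 + 7 \left(-4\right) = 56 - 28 = 28$)
$p{\left(R,j \right)} = 28$
$800 \left(\left(\left(p{\left(3,-7 \right)} - -130\right) + B{\left(o \right)}\right) + 273\right) = 800 \left(\left(\left(28 - -130\right) - 12\right) + 273\right) = 800 \left(\left(\left(28 + 130\right) - 12\right) + 273\right) = 800 \left(\left(158 - 12\right) + 273\right) = 800 \left(146 + 273\right) = 800 \cdot 419 = 335200$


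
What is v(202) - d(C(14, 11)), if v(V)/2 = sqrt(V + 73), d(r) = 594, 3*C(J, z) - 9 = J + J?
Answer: -594 + 10*sqrt(11) ≈ -560.83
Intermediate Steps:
C(J, z) = 3 + 2*J/3 (C(J, z) = 3 + (J + J)/3 = 3 + (2*J)/3 = 3 + 2*J/3)
v(V) = 2*sqrt(73 + V) (v(V) = 2*sqrt(V + 73) = 2*sqrt(73 + V))
v(202) - d(C(14, 11)) = 2*sqrt(73 + 202) - 1*594 = 2*sqrt(275) - 594 = 2*(5*sqrt(11)) - 594 = 10*sqrt(11) - 594 = -594 + 10*sqrt(11)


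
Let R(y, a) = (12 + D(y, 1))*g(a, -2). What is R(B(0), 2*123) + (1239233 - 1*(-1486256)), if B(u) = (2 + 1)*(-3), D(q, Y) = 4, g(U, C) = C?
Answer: 2725457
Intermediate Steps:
B(u) = -9 (B(u) = 3*(-3) = -9)
R(y, a) = -32 (R(y, a) = (12 + 4)*(-2) = 16*(-2) = -32)
R(B(0), 2*123) + (1239233 - 1*(-1486256)) = -32 + (1239233 - 1*(-1486256)) = -32 + (1239233 + 1486256) = -32 + 2725489 = 2725457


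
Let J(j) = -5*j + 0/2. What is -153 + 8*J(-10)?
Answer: 247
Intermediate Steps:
J(j) = -5*j (J(j) = -5*j + 0*(1/2) = -5*j + 0 = -5*j)
-153 + 8*J(-10) = -153 + 8*(-5*(-10)) = -153 + 8*50 = -153 + 400 = 247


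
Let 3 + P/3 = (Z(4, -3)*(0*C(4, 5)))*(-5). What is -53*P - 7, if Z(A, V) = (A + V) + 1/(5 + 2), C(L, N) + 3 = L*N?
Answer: 470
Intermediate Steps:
C(L, N) = -3 + L*N
Z(A, V) = ⅐ + A + V (Z(A, V) = (A + V) + 1/7 = (A + V) + ⅐ = ⅐ + A + V)
P = -9 (P = -9 + 3*(((⅐ + 4 - 3)*(0*(-3 + 4*5)))*(-5)) = -9 + 3*((8*(0*(-3 + 20))/7)*(-5)) = -9 + 3*((8*(0*17)/7)*(-5)) = -9 + 3*(((8/7)*0)*(-5)) = -9 + 3*(0*(-5)) = -9 + 3*0 = -9 + 0 = -9)
-53*P - 7 = -53*(-9) - 7 = 477 - 7 = 470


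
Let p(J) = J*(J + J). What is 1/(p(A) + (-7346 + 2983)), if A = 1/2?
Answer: -2/8725 ≈ -0.00022923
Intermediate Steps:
A = 1/2 ≈ 0.50000
p(J) = 2*J**2 (p(J) = J*(2*J) = 2*J**2)
1/(p(A) + (-7346 + 2983)) = 1/(2*(1/2)**2 + (-7346 + 2983)) = 1/(2*(1/4) - 4363) = 1/(1/2 - 4363) = 1/(-8725/2) = -2/8725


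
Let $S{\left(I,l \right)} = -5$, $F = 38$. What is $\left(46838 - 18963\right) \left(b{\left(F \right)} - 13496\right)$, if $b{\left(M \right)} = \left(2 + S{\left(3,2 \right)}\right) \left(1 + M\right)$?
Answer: $-379462375$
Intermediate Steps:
$b{\left(M \right)} = -3 - 3 M$ ($b{\left(M \right)} = \left(2 - 5\right) \left(1 + M\right) = - 3 \left(1 + M\right) = -3 - 3 M$)
$\left(46838 - 18963\right) \left(b{\left(F \right)} - 13496\right) = \left(46838 - 18963\right) \left(\left(-3 - 114\right) - 13496\right) = 27875 \left(\left(-3 - 114\right) - 13496\right) = 27875 \left(-117 - 13496\right) = 27875 \left(-13613\right) = -379462375$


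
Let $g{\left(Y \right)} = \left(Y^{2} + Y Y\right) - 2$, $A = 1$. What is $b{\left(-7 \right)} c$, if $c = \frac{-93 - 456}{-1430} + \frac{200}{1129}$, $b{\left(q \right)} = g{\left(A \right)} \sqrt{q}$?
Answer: $0$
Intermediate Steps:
$g{\left(Y \right)} = -2 + 2 Y^{2}$ ($g{\left(Y \right)} = \left(Y^{2} + Y^{2}\right) - 2 = 2 Y^{2} - 2 = -2 + 2 Y^{2}$)
$b{\left(q \right)} = 0$ ($b{\left(q \right)} = \left(-2 + 2 \cdot 1^{2}\right) \sqrt{q} = \left(-2 + 2 \cdot 1\right) \sqrt{q} = \left(-2 + 2\right) \sqrt{q} = 0 \sqrt{q} = 0$)
$c = \frac{905821}{1614470}$ ($c = \left(-549\right) \left(- \frac{1}{1430}\right) + 200 \cdot \frac{1}{1129} = \frac{549}{1430} + \frac{200}{1129} = \frac{905821}{1614470} \approx 0.56106$)
$b{\left(-7 \right)} c = 0 \cdot \frac{905821}{1614470} = 0$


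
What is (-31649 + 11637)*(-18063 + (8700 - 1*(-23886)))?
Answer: -290634276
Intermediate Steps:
(-31649 + 11637)*(-18063 + (8700 - 1*(-23886))) = -20012*(-18063 + (8700 + 23886)) = -20012*(-18063 + 32586) = -20012*14523 = -290634276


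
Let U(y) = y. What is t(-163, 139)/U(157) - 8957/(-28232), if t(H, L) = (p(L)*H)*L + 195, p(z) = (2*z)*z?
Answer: -157435936667/28232 ≈ -5.5765e+6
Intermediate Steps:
p(z) = 2*z**2
t(H, L) = 195 + 2*H*L**3 (t(H, L) = ((2*L**2)*H)*L + 195 = (2*H*L**2)*L + 195 = 2*H*L**3 + 195 = 195 + 2*H*L**3)
t(-163, 139)/U(157) - 8957/(-28232) = (195 + 2*(-163)*139**3)/157 - 8957/(-28232) = (195 + 2*(-163)*2685619)*(1/157) - 8957*(-1/28232) = (195 - 875511794)*(1/157) + 8957/28232 = -875511599*1/157 + 8957/28232 = -5576507 + 8957/28232 = -157435936667/28232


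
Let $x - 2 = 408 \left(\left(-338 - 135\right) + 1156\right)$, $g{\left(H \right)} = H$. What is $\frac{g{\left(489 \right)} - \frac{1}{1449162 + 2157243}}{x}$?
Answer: $\frac{881766022}{502491227865} \approx 0.0017548$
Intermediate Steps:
$x = 278666$ ($x = 2 + 408 \left(\left(-338 - 135\right) + 1156\right) = 2 + 408 \left(-473 + 1156\right) = 2 + 408 \cdot 683 = 2 + 278664 = 278666$)
$\frac{g{\left(489 \right)} - \frac{1}{1449162 + 2157243}}{x} = \frac{489 - \frac{1}{1449162 + 2157243}}{278666} = \left(489 - \frac{1}{3606405}\right) \frac{1}{278666} = \frac{1763532044}{3606405} \cdot \frac{1}{278666} = \frac{881766022}{502491227865}$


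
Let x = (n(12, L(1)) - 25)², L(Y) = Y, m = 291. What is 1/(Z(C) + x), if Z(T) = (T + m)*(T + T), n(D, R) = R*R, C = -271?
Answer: -1/10264 ≈ -9.7428e-5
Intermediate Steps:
n(D, R) = R²
Z(T) = 2*T*(291 + T) (Z(T) = (T + 291)*(T + T) = (291 + T)*(2*T) = 2*T*(291 + T))
x = 576 (x = (1² - 25)² = (1 - 25)² = (-24)² = 576)
1/(Z(C) + x) = 1/(2*(-271)*(291 - 271) + 576) = 1/(2*(-271)*20 + 576) = 1/(-10840 + 576) = 1/(-10264) = -1/10264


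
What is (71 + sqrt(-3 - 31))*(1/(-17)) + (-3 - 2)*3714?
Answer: -315761/17 - I*sqrt(34)/17 ≈ -18574.0 - 0.343*I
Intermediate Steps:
(71 + sqrt(-3 - 31))*(1/(-17)) + (-3 - 2)*3714 = (71 + sqrt(-34))*(1*(-1/17)) - 5*3714 = (71 + I*sqrt(34))*(-1/17) - 18570 = (-71/17 - I*sqrt(34)/17) - 18570 = -315761/17 - I*sqrt(34)/17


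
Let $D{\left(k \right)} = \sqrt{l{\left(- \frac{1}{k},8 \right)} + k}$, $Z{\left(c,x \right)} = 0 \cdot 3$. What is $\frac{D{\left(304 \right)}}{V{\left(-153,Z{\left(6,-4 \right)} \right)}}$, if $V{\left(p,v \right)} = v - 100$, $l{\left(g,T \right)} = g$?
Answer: $- \frac{\sqrt{1755885}}{7600} \approx -0.17436$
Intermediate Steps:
$Z{\left(c,x \right)} = 0$
$D{\left(k \right)} = \sqrt{k - \frac{1}{k}}$ ($D{\left(k \right)} = \sqrt{- \frac{1}{k} + k} = \sqrt{k - \frac{1}{k}}$)
$V{\left(p,v \right)} = -100 + v$
$\frac{D{\left(304 \right)}}{V{\left(-153,Z{\left(6,-4 \right)} \right)}} = \frac{\sqrt{304 - \frac{1}{304}}}{-100 + 0} = \frac{\sqrt{304 - \frac{1}{304}}}{-100} = \sqrt{304 - \frac{1}{304}} \left(- \frac{1}{100}\right) = \sqrt{\frac{92415}{304}} \left(- \frac{1}{100}\right) = \frac{\sqrt{1755885}}{76} \left(- \frac{1}{100}\right) = - \frac{\sqrt{1755885}}{7600}$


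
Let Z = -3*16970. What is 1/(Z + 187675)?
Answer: 1/136765 ≈ 7.3118e-6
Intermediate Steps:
Z = -50910
1/(Z + 187675) = 1/(-50910 + 187675) = 1/136765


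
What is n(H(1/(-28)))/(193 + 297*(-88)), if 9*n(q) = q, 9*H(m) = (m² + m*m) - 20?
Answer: 871/91526904 ≈ 9.5163e-6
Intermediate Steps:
H(m) = -20/9 + 2*m²/9 (H(m) = ((m² + m*m) - 20)/9 = ((m² + m²) - 20)/9 = (2*m² - 20)/9 = (-20 + 2*m²)/9 = -20/9 + 2*m²/9)
n(q) = q/9
n(H(1/(-28)))/(193 + 297*(-88)) = ((-20/9 + 2*(1/(-28))²/9)/9)/(193 + 297*(-88)) = ((-20/9 + 2*(-1/28)²/9)/9)/(193 - 26136) = ((-20/9 + (2/9)*(1/784))/9)/(-25943) = ((-20/9 + 1/3528)/9)*(-1/25943) = ((⅑)*(-871/392))*(-1/25943) = -871/3528*(-1/25943) = 871/91526904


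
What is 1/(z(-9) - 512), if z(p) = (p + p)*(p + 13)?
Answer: -1/584 ≈ -0.0017123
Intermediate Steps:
z(p) = 2*p*(13 + p) (z(p) = (2*p)*(13 + p) = 2*p*(13 + p))
1/(z(-9) - 512) = 1/(2*(-9)*(13 - 9) - 512) = 1/(2*(-9)*4 - 512) = 1/(-72 - 512) = 1/(-584) = -1/584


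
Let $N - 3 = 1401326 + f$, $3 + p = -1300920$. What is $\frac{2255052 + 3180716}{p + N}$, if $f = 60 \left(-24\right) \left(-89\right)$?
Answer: $\frac{209068}{8791} \approx 23.782$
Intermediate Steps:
$p = -1300923$ ($p = -3 - 1300920 = -1300923$)
$f = 128160$ ($f = \left(-1440\right) \left(-89\right) = 128160$)
$N = 1529489$ ($N = 3 + \left(1401326 + 128160\right) = 3 + 1529486 = 1529489$)
$\frac{2255052 + 3180716}{p + N} = \frac{2255052 + 3180716}{-1300923 + 1529489} = \frac{5435768}{228566} = 5435768 \cdot \frac{1}{228566} = \frac{209068}{8791}$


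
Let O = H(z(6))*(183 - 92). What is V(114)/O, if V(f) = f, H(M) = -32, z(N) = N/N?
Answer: -57/1456 ≈ -0.039148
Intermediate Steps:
z(N) = 1
O = -2912 (O = -32*(183 - 92) = -32*91 = -2912)
V(114)/O = 114/(-2912) = 114*(-1/2912) = -57/1456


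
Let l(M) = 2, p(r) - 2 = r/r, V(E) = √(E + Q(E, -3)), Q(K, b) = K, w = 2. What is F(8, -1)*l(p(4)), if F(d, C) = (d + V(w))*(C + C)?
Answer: -40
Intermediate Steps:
V(E) = √2*√E (V(E) = √(E + E) = √(2*E) = √2*√E)
F(d, C) = 2*C*(2 + d) (F(d, C) = (d + √2*√2)*(C + C) = (d + 2)*(2*C) = (2 + d)*(2*C) = 2*C*(2 + d))
p(r) = 3 (p(r) = 2 + r/r = 2 + 1 = 3)
F(8, -1)*l(p(4)) = (2*(-1)*(2 + 8))*2 = (2*(-1)*10)*2 = -20*2 = -40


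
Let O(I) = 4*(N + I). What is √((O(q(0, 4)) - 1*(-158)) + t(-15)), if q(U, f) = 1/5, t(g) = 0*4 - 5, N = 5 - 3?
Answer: √4045/5 ≈ 12.720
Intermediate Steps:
N = 2
t(g) = -5 (t(g) = 0 - 5 = -5)
q(U, f) = ⅕
O(I) = 8 + 4*I (O(I) = 4*(2 + I) = 8 + 4*I)
√((O(q(0, 4)) - 1*(-158)) + t(-15)) = √(((8 + 4*(⅕)) - 1*(-158)) - 5) = √(((8 + ⅘) + 158) - 5) = √((44/5 + 158) - 5) = √(834/5 - 5) = √(809/5) = √4045/5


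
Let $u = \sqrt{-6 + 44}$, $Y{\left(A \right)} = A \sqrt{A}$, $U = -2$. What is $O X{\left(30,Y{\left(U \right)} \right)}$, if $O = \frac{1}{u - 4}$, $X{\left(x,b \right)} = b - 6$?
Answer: $\frac{6 + 2 i \sqrt{2}}{4 - \sqrt{38}} \approx -2.7721 - 1.3068 i$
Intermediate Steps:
$Y{\left(A \right)} = A^{\frac{3}{2}}$
$X{\left(x,b \right)} = -6 + b$ ($X{\left(x,b \right)} = b - 6 = -6 + b$)
$u = \sqrt{38} \approx 6.1644$
$O = \frac{1}{-4 + \sqrt{38}}$ ($O = \frac{1}{\sqrt{38} - 4} = \frac{1}{-4 + \sqrt{38}} \approx 0.46202$)
$O X{\left(30,Y{\left(U \right)} \right)} = \left(\frac{2}{11} + \frac{\sqrt{38}}{22}\right) \left(-6 + \left(-2\right)^{\frac{3}{2}}\right) = \left(\frac{2}{11} + \frac{\sqrt{38}}{22}\right) \left(-6 - 2 i \sqrt{2}\right) = \left(-6 - 2 i \sqrt{2}\right) \left(\frac{2}{11} + \frac{\sqrt{38}}{22}\right)$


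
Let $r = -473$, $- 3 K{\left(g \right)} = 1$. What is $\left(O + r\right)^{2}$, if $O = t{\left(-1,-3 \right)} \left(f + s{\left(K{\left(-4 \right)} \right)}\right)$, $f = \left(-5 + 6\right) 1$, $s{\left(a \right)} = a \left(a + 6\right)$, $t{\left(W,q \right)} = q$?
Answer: $\frac{1990921}{9} \approx 2.2121 \cdot 10^{5}$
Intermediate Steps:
$K{\left(g \right)} = - \frac{1}{3}$ ($K{\left(g \right)} = \left(- \frac{1}{3}\right) 1 = - \frac{1}{3}$)
$s{\left(a \right)} = a \left(6 + a\right)$
$f = 1$ ($f = 1 \cdot 1 = 1$)
$O = \frac{8}{3}$ ($O = - 3 \left(1 - \frac{6 - \frac{1}{3}}{3}\right) = - 3 \left(1 - \frac{17}{9}\right) = \left(-3\right) \left(- \frac{8}{9}\right) = \frac{8}{3} \approx 2.6667$)
$\left(O + r\right)^{2} = \left(\frac{8}{3} - 473\right)^{2} = \left(- \frac{1411}{3}\right)^{2} = \frac{1990921}{9}$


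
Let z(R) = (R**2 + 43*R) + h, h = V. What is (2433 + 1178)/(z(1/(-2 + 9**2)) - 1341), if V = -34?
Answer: -22536251/8577977 ≈ -2.6272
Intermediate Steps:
h = -34
z(R) = -34 + R**2 + 43*R (z(R) = (R**2 + 43*R) - 34 = -34 + R**2 + 43*R)
(2433 + 1178)/(z(1/(-2 + 9**2)) - 1341) = (2433 + 1178)/((-34 + (1/(-2 + 9**2))**2 + 43/(-2 + 9**2)) - 1341) = 3611/((-34 + (1/(-2 + 81))**2 + 43/(-2 + 81)) - 1341) = 3611/((-34 + (1/79)**2 + 43/79) - 1341) = 3611/((-34 + (1/79)**2 + 43*(1/79)) - 1341) = 3611/((-34 + 1/6241 + 43/79) - 1341) = 3611/(-208796/6241 - 1341) = 3611/(-8577977/6241) = 3611*(-6241/8577977) = -22536251/8577977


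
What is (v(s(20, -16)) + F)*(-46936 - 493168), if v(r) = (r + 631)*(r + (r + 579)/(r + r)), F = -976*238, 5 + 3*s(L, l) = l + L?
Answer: 3791126082208/9 ≈ 4.2124e+11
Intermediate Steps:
s(L, l) = -5/3 + L/3 + l/3 (s(L, l) = -5/3 + (l + L)/3 = -5/3 + (L + l)/3 = -5/3 + (L/3 + l/3) = -5/3 + L/3 + l/3)
F = -232288
v(r) = (631 + r)*(r + (579 + r)/(2*r)) (v(r) = (631 + r)*(r + (579 + r)/((2*r))) = (631 + r)*(r + (579 + r)*(1/(2*r))) = (631 + r)*(r + (579 + r)/(2*r)))
(v(s(20, -16)) + F)*(-46936 - 493168) = ((605 + (-5/3 + (⅓)*20 + (⅓)*(-16))² + 1263*(-5/3 + (⅓)*20 + (⅓)*(-16))/2 + 365349/(2*(-5/3 + (⅓)*20 + (⅓)*(-16)))) - 232288)*(-46936 - 493168) = ((605 + (-5/3 + 20/3 - 16/3)² + 1263*(-5/3 + 20/3 - 16/3)/2 + 365349/(2*(-5/3 + 20/3 - 16/3))) - 232288)*(-540104) = ((605 + (-⅓)² + (1263/2)*(-⅓) + 365349/(2*(-⅓))) - 232288)*(-540104) = ((605 + ⅑ - 421/2 + (365349/2)*(-3)) - 232288)*(-540104) = ((605 + ⅑ - 421/2 - 1096047/2) - 232288)*(-540104) = (-4928660/9 - 232288)*(-540104) = -7019252/9*(-540104) = 3791126082208/9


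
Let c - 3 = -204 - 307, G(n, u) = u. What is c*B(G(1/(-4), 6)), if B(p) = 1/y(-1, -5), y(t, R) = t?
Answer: 508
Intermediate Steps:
B(p) = -1 (B(p) = 1/(-1) = -1)
c = -508 (c = 3 + (-204 - 307) = 3 - 511 = -508)
c*B(G(1/(-4), 6)) = -508*(-1) = 508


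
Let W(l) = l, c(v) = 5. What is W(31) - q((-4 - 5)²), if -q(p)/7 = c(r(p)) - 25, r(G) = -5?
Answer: -109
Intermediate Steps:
q(p) = 140 (q(p) = -7*(5 - 25) = -7*(-20) = 140)
W(31) - q((-4 - 5)²) = 31 - 1*140 = 31 - 140 = -109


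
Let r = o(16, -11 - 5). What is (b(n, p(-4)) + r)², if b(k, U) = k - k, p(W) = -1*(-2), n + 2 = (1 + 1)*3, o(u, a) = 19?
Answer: 361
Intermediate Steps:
n = 4 (n = -2 + (1 + 1)*3 = -2 + 2*3 = -2 + 6 = 4)
p(W) = 2
b(k, U) = 0
r = 19
(b(n, p(-4)) + r)² = (0 + 19)² = 19² = 361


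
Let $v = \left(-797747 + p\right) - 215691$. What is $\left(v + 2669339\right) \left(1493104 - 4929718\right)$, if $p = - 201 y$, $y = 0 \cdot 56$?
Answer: $-5690692559214$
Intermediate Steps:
$y = 0$
$p = 0$ ($p = \left(-201\right) 0 = 0$)
$v = -1013438$ ($v = \left(-797747 + 0\right) - 215691 = -797747 - 215691 = -1013438$)
$\left(v + 2669339\right) \left(1493104 - 4929718\right) = \left(-1013438 + 2669339\right) \left(1493104 - 4929718\right) = 1655901 \left(-3436614\right) = -5690692559214$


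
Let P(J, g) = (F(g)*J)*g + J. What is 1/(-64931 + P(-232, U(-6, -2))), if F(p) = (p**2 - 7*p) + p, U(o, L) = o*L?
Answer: -1/265611 ≈ -3.7649e-6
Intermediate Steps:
U(o, L) = L*o
F(p) = p**2 - 6*p
P(J, g) = J + J*g**2*(-6 + g) (P(J, g) = ((g*(-6 + g))*J)*g + J = (J*g*(-6 + g))*g + J = J*g**2*(-6 + g) + J = J + J*g**2*(-6 + g))
1/(-64931 + P(-232, U(-6, -2))) = 1/(-64931 - 232*(1 + (-2*(-6))**2*(-6 - 2*(-6)))) = 1/(-64931 - 232*(1 + 12**2*(-6 + 12))) = 1/(-64931 - 232*(1 + 144*6)) = 1/(-64931 - 232*(1 + 864)) = 1/(-64931 - 232*865) = 1/(-64931 - 200680) = 1/(-265611) = -1/265611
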